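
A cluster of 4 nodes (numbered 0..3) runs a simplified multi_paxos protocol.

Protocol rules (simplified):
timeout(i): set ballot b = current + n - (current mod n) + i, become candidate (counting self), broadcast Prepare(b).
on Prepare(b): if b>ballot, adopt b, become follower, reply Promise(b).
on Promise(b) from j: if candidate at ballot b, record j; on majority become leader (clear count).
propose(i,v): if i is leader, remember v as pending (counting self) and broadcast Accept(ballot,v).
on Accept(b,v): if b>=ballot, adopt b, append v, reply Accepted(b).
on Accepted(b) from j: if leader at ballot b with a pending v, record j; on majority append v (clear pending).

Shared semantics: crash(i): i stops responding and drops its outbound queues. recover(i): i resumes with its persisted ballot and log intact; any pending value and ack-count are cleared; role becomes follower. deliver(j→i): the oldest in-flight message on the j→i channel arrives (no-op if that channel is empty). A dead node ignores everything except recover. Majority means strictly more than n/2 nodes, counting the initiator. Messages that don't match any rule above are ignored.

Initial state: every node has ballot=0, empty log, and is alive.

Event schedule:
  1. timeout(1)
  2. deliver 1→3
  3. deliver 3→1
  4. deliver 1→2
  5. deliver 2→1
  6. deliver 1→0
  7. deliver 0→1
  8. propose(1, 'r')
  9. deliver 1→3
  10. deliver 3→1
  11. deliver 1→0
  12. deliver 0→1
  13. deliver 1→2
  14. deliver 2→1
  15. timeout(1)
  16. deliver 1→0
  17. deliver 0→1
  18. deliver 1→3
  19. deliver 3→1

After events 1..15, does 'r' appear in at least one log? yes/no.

yes

after 1 — timeout(1): n1:cand/b5/[-]
after 2 — deliver 1→3: n3:foll/b5/[-]
after 3 — deliver 3→1: ·
after 4 — deliver 1→2: n2:foll/b5/[-]
after 5 — deliver 2→1: n1:lead/b5/[-]
after 6 — deliver 1→0: n0:foll/b5/[-]
after 7 — deliver 0→1: ·
after 8 — propose(1,'r'): ·
after 9 — deliver 1→3: n3:foll/b5/[r]
after 10 — deliver 3→1: ·
after 11 — deliver 1→0: n0:foll/b5/[r]
after 12 — deliver 0→1: n1:lead/b5/[r]
after 13 — deliver 1→2: n2:foll/b5/[r]
after 14 — deliver 2→1: ·
after 15 — timeout(1): n1:cand/b9/[r]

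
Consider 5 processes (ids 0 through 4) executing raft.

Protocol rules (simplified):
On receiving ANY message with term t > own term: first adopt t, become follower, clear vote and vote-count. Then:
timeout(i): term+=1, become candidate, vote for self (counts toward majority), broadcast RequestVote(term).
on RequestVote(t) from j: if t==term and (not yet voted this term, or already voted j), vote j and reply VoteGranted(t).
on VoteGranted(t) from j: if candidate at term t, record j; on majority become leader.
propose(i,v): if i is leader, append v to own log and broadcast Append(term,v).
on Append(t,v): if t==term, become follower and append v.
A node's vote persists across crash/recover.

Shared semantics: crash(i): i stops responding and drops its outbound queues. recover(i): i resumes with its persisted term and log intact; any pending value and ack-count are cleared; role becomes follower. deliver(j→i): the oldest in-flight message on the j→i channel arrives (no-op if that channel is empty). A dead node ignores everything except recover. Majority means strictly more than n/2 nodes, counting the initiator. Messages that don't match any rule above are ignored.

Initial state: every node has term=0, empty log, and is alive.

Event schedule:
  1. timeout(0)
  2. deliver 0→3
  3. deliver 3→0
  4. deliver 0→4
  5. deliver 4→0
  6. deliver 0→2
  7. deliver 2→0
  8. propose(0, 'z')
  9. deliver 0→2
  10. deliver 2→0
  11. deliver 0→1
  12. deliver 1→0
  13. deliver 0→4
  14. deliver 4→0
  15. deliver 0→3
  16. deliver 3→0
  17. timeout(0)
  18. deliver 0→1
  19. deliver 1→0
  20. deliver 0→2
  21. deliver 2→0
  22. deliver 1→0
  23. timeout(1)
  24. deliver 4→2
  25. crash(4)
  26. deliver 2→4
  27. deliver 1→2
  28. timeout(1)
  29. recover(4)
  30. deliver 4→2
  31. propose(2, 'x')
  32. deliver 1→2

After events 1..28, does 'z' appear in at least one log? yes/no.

e1 timeout(0): 0[cand,t=1,-]
e2 deliver 0→3: 3[foll,t=1,-]
e3 deliver 3→0: ·
e4 deliver 0→4: 4[foll,t=1,-]
e5 deliver 4→0: 0[lead,t=1,-]
e6 deliver 0→2: 2[foll,t=1,-]
e7 deliver 2→0: ·
e8 propose(0,'z'): 0[lead,t=1,z]
e9 deliver 0→2: 2[foll,t=1,z]
e10 deliver 2→0: ·
e11 deliver 0→1: 1[foll,t=1,-]
e12 deliver 1→0: ·
e13 deliver 0→4: 4[foll,t=1,z]
e14 deliver 4→0: ·
e15 deliver 0→3: 3[foll,t=1,z]
e16 deliver 3→0: ·
e17 timeout(0): 0[cand,t=2,z]
e18 deliver 0→1: 1[foll,t=1,z]
e19 deliver 1→0: ·
e20 deliver 0→2: 2[foll,t=2,z]
e21 deliver 2→0: ·
e22 deliver 1→0: ·
e23 timeout(1): 1[cand,t=2,z]
e24 deliver 4→2: ·
e25 crash(4): 4[✗foll,t=1,z]
e26 deliver 2→4: ·
e27 deliver 1→2: ·
e28 timeout(1): 1[cand,t=3,z]

yes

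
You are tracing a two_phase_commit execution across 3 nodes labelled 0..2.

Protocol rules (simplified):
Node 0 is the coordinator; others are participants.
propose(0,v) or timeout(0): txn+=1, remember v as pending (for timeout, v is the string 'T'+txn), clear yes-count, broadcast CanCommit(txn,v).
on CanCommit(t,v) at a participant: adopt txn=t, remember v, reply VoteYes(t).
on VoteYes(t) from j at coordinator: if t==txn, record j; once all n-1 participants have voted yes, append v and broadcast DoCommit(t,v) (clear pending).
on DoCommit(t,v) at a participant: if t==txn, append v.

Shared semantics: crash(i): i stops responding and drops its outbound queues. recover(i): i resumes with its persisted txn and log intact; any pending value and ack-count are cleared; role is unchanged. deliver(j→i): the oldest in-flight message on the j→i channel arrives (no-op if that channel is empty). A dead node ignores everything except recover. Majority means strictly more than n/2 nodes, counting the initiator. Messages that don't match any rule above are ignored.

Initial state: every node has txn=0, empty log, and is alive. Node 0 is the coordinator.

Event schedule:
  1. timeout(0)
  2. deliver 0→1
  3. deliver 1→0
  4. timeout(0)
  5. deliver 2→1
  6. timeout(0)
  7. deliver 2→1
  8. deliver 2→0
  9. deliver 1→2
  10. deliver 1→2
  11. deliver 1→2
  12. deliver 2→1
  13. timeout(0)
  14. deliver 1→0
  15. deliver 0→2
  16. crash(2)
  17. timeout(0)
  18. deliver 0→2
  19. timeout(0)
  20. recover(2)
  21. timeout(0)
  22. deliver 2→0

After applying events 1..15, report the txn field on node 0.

1. timeout(0):  <0:coor t1 ->
2. deliver 0→1:  <1:part t1 ->
3. deliver 1→0:  nop
4. timeout(0):  <0:coor t2 ->
5. deliver 2→1:  nop
6. timeout(0):  <0:coor t3 ->
7. deliver 2→1:  nop
8. deliver 2→0:  nop
9. deliver 1→2:  nop
10. deliver 1→2:  nop
11. deliver 1→2:  nop
12. deliver 2→1:  nop
13. timeout(0):  <0:coor t4 ->
14. deliver 1→0:  nop
15. deliver 0→2:  <2:part t1 ->

4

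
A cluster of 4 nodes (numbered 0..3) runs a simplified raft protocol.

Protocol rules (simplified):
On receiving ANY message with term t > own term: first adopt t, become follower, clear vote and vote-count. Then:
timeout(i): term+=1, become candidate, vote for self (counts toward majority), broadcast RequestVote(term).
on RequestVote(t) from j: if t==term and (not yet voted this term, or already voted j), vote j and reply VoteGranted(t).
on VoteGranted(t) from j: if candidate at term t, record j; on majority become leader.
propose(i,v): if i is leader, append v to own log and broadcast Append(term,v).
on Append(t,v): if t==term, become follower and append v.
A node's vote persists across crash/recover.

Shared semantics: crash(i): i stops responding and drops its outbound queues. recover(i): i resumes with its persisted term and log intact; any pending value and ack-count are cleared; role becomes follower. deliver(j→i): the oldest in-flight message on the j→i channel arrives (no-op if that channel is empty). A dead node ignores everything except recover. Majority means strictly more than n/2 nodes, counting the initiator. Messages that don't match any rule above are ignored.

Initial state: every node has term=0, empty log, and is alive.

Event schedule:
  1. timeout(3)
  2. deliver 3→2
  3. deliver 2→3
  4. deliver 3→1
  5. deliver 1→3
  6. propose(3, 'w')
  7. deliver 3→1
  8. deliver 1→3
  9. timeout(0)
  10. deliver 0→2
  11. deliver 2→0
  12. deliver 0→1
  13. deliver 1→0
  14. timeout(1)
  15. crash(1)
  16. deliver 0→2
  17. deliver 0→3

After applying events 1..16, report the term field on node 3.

1

step 1 timeout(3): 3={cand,t=1,log=-}
step 2 deliver 3→2: 2={foll,t=1,log=-}
step 3 deliver 2→3: —
step 4 deliver 3→1: 1={foll,t=1,log=-}
step 5 deliver 1→3: 3={lead,t=1,log=-}
step 6 propose(3,'w'): 3={lead,t=1,log=w}
step 7 deliver 3→1: 1={foll,t=1,log=w}
step 8 deliver 1→3: —
step 9 timeout(0): 0={cand,t=1,log=-}
step 10 deliver 0→2: —
step 11 deliver 2→0: —
step 12 deliver 0→1: —
step 13 deliver 1→0: —
step 14 timeout(1): 1={cand,t=2,log=w}
step 15 crash(1): 1={✗cand,t=2,log=w}
step 16 deliver 0→2: —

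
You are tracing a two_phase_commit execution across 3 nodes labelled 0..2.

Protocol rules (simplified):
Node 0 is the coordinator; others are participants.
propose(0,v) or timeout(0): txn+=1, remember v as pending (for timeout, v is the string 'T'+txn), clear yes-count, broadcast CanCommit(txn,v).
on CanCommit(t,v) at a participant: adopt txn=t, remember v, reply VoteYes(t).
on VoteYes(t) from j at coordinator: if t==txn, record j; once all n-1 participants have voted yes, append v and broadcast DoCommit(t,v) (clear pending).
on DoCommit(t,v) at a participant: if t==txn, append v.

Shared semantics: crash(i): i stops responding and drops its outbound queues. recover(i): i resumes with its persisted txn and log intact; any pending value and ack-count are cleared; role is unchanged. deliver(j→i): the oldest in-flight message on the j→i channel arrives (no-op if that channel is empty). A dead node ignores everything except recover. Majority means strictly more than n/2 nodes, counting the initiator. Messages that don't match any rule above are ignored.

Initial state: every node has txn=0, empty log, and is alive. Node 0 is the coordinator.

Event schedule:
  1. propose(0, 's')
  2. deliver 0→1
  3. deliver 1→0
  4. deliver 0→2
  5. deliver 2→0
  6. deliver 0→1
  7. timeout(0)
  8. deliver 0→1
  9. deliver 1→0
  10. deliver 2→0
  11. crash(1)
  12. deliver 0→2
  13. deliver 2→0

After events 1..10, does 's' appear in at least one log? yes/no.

[1] propose(0,'s') → N0(coor t1 [-])
[2] deliver 0→1 → N1(part t1 [-])
[3] deliver 1→0 → ∅
[4] deliver 0→2 → N2(part t1 [-])
[5] deliver 2→0 → N0(coor t1 [s])
[6] deliver 0→1 → N1(part t1 [s])
[7] timeout(0) → N0(coor t2 [s])
[8] deliver 0→1 → N1(part t2 [s])
[9] deliver 1→0 → ∅
[10] deliver 2→0 → ∅

yes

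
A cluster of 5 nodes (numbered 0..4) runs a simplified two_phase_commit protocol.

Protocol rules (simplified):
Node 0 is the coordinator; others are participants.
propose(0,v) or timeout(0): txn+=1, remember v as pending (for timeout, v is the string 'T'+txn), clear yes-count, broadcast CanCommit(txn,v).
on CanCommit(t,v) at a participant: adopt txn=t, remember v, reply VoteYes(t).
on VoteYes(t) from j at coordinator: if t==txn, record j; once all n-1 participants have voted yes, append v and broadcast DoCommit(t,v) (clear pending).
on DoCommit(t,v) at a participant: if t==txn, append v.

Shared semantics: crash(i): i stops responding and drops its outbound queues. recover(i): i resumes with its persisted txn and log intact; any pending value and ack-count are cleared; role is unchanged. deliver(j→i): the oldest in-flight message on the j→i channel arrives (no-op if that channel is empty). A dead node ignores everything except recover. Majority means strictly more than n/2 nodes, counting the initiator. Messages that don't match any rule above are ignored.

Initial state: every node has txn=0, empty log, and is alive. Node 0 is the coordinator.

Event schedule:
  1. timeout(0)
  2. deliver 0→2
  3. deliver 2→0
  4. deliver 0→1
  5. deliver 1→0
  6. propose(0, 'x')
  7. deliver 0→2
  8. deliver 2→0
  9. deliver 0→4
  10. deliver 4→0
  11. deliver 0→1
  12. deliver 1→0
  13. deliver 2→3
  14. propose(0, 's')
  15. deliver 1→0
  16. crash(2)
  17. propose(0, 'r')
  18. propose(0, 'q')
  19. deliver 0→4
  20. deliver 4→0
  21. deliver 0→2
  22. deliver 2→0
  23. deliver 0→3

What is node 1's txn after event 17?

after 1 — timeout(0): n0:coor/t1/[-]
after 2 — deliver 0→2: n2:part/t1/[-]
after 3 — deliver 2→0: ·
after 4 — deliver 0→1: n1:part/t1/[-]
after 5 — deliver 1→0: ·
after 6 — propose(0,'x'): n0:coor/t2/[-]
after 7 — deliver 0→2: n2:part/t2/[-]
after 8 — deliver 2→0: ·
after 9 — deliver 0→4: n4:part/t1/[-]
after 10 — deliver 4→0: ·
after 11 — deliver 0→1: n1:part/t2/[-]
after 12 — deliver 1→0: ·
after 13 — deliver 2→3: ·
after 14 — propose(0,'s'): n0:coor/t3/[-]
after 15 — deliver 1→0: ·
after 16 — crash(2): n2:✗part/t2/[-]
after 17 — propose(0,'r'): n0:coor/t4/[-]

2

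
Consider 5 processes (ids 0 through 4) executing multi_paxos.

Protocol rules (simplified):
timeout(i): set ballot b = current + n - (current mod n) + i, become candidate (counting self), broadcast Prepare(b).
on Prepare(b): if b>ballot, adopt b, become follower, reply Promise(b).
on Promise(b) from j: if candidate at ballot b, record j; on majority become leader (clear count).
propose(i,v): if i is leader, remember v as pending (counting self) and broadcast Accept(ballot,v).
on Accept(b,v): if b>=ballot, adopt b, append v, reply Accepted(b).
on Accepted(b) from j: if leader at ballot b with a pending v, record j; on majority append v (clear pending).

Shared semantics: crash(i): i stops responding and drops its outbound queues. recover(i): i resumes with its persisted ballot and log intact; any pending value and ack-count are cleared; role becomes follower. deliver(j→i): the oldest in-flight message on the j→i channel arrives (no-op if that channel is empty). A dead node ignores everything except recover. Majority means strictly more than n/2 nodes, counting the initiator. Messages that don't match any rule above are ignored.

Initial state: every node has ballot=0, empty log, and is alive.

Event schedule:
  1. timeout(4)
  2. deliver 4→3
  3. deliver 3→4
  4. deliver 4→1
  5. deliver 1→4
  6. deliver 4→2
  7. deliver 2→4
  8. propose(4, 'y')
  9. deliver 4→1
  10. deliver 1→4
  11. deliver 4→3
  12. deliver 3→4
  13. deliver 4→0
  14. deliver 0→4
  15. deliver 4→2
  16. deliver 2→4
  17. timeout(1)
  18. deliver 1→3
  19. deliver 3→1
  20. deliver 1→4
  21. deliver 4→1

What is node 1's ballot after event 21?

11

[1] timeout(4) → N4(cand b9 [-])
[2] deliver 4→3 → N3(foll b9 [-])
[3] deliver 3→4 → ∅
[4] deliver 4→1 → N1(foll b9 [-])
[5] deliver 1→4 → N4(lead b9 [-])
[6] deliver 4→2 → N2(foll b9 [-])
[7] deliver 2→4 → ∅
[8] propose(4,'y') → ∅
[9] deliver 4→1 → N1(foll b9 [y])
[10] deliver 1→4 → ∅
[11] deliver 4→3 → N3(foll b9 [y])
[12] deliver 3→4 → N4(lead b9 [y])
[13] deliver 4→0 → N0(foll b9 [-])
[14] deliver 0→4 → ∅
[15] deliver 4→2 → N2(foll b9 [y])
[16] deliver 2→4 → ∅
[17] timeout(1) → N1(cand b11 [y])
[18] deliver 1→3 → N3(foll b11 [y])
[19] deliver 3→1 → ∅
[20] deliver 1→4 → N4(foll b11 [y])
[21] deliver 4→1 → N1(lead b11 [y])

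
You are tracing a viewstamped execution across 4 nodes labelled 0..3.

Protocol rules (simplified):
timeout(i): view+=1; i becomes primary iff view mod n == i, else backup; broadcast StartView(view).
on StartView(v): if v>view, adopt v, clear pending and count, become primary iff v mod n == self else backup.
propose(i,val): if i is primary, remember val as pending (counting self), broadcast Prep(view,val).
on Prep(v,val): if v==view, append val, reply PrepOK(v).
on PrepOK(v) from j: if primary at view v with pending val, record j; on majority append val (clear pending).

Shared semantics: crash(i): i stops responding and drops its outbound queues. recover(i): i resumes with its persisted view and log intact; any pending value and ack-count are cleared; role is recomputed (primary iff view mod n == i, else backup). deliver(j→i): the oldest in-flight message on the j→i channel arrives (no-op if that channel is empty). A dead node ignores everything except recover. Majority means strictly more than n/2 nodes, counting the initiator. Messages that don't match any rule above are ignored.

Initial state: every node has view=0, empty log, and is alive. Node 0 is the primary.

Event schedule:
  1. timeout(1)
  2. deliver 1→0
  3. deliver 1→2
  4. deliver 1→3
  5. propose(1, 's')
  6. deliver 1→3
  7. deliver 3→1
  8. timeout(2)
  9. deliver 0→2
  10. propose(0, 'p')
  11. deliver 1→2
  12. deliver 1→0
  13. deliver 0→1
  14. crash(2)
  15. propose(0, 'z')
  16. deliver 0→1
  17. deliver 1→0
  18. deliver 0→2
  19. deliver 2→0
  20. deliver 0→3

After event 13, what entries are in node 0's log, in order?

[1] timeout(1) → N1(prim v1 [-])
[2] deliver 1→0 → N0(back v1 [-])
[3] deliver 1→2 → N2(back v1 [-])
[4] deliver 1→3 → N3(back v1 [-])
[5] propose(1,'s') → ∅
[6] deliver 1→3 → N3(back v1 [s])
[7] deliver 3→1 → ∅
[8] timeout(2) → N2(prim v2 [-])
[9] deliver 0→2 → ∅
[10] propose(0,'p') → ∅
[11] deliver 1→2 → ∅
[12] deliver 1→0 → N0(back v1 [s])
[13] deliver 0→1 → N1(prim v1 [s])

s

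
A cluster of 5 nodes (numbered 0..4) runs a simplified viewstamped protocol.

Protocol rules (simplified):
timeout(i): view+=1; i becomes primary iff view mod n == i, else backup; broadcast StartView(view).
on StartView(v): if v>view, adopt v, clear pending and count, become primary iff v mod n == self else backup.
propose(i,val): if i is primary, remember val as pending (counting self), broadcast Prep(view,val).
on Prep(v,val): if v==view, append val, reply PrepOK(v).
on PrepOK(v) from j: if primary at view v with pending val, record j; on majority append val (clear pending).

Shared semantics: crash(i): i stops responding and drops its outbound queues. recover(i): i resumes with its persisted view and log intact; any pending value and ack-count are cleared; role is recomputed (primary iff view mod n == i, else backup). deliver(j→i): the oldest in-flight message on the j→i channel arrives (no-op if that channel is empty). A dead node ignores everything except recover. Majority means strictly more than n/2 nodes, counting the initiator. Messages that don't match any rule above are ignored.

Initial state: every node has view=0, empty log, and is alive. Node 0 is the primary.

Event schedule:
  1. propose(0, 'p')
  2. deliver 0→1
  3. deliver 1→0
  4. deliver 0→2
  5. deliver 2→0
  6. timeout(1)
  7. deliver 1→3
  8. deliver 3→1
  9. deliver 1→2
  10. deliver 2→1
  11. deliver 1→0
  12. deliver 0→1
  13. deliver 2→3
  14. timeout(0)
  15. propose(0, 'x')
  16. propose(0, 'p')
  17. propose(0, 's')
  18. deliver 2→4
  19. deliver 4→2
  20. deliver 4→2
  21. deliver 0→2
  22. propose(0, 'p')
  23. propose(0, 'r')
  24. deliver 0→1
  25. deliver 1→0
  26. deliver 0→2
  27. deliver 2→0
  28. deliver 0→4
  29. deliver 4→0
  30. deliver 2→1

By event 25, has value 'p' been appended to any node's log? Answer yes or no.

[1] propose(0,'p') → ∅
[2] deliver 0→1 → N1(back v0 [p])
[3] deliver 1→0 → ∅
[4] deliver 0→2 → N2(back v0 [p])
[5] deliver 2→0 → N0(prim v0 [p])
[6] timeout(1) → N1(prim v1 [p])
[7] deliver 1→3 → N3(back v1 [-])
[8] deliver 3→1 → ∅
[9] deliver 1→2 → N2(back v1 [p])
[10] deliver 2→1 → ∅
[11] deliver 1→0 → N0(back v1 [p])
[12] deliver 0→1 → ∅
[13] deliver 2→3 → ∅
[14] timeout(0) → N0(back v2 [p])
[15] propose(0,'x') → ∅
[16] propose(0,'p') → ∅
[17] propose(0,'s') → ∅
[18] deliver 2→4 → ∅
[19] deliver 4→2 → ∅
[20] deliver 4→2 → ∅
[21] deliver 0→2 → N2(prim v2 [p])
[22] propose(0,'p') → ∅
[23] propose(0,'r') → ∅
[24] deliver 0→1 → N1(back v2 [p])
[25] deliver 1→0 → ∅

yes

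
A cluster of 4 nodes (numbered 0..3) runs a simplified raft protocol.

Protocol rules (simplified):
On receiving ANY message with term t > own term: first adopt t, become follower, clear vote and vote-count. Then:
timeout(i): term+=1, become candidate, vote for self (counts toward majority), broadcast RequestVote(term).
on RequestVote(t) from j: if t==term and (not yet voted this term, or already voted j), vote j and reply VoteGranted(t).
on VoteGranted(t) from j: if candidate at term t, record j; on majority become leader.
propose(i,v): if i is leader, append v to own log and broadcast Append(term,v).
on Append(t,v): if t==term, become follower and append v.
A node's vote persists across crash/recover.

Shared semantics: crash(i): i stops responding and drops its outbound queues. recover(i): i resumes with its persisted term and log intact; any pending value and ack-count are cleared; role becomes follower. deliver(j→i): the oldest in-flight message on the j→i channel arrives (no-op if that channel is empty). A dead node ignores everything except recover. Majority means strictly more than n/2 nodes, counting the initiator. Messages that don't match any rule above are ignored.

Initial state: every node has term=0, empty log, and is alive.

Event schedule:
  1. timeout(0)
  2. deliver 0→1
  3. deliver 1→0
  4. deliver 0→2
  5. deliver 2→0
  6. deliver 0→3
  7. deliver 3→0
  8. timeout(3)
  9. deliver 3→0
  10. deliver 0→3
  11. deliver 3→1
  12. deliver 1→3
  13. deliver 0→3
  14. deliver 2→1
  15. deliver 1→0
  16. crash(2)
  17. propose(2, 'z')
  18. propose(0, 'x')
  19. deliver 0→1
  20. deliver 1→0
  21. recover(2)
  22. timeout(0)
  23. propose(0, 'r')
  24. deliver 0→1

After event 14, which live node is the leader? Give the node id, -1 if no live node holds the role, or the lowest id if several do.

[1] timeout(0) → N0(cand t1 [-])
[2] deliver 0→1 → N1(foll t1 [-])
[3] deliver 1→0 → ∅
[4] deliver 0→2 → N2(foll t1 [-])
[5] deliver 2→0 → N0(lead t1 [-])
[6] deliver 0→3 → N3(foll t1 [-])
[7] deliver 3→0 → ∅
[8] timeout(3) → N3(cand t2 [-])
[9] deliver 3→0 → N0(foll t2 [-])
[10] deliver 0→3 → ∅
[11] deliver 3→1 → N1(foll t2 [-])
[12] deliver 1→3 → N3(lead t2 [-])
[13] deliver 0→3 → ∅
[14] deliver 2→1 → ∅

3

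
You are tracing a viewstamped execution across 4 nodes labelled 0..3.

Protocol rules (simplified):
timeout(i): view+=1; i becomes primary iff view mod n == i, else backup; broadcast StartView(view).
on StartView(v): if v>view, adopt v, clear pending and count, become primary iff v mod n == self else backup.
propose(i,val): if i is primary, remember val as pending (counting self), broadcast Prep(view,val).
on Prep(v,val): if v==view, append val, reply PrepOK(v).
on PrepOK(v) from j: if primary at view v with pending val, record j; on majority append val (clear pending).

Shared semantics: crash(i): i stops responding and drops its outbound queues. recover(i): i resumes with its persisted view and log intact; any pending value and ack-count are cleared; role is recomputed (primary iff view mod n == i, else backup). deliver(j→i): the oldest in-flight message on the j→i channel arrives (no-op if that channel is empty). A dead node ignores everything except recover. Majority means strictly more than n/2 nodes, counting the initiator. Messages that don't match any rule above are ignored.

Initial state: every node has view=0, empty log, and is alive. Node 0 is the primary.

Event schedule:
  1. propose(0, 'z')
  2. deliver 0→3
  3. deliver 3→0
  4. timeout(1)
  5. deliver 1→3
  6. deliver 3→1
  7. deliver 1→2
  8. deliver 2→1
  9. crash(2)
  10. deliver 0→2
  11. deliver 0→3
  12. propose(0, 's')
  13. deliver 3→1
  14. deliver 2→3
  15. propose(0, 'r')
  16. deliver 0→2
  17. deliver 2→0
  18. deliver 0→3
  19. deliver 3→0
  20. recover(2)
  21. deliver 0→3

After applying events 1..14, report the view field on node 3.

step 1 propose(0,'z'): —
step 2 deliver 0→3: 3={back,v=0,log=z}
step 3 deliver 3→0: —
step 4 timeout(1): 1={prim,v=1,log=-}
step 5 deliver 1→3: 3={back,v=1,log=z}
step 6 deliver 3→1: —
step 7 deliver 1→2: 2={back,v=1,log=-}
step 8 deliver 2→1: —
step 9 crash(2): 2={✗back,v=1,log=-}
step 10 deliver 0→2: —
step 11 deliver 0→3: —
step 12 propose(0,'s'): —
step 13 deliver 3→1: —
step 14 deliver 2→3: —

1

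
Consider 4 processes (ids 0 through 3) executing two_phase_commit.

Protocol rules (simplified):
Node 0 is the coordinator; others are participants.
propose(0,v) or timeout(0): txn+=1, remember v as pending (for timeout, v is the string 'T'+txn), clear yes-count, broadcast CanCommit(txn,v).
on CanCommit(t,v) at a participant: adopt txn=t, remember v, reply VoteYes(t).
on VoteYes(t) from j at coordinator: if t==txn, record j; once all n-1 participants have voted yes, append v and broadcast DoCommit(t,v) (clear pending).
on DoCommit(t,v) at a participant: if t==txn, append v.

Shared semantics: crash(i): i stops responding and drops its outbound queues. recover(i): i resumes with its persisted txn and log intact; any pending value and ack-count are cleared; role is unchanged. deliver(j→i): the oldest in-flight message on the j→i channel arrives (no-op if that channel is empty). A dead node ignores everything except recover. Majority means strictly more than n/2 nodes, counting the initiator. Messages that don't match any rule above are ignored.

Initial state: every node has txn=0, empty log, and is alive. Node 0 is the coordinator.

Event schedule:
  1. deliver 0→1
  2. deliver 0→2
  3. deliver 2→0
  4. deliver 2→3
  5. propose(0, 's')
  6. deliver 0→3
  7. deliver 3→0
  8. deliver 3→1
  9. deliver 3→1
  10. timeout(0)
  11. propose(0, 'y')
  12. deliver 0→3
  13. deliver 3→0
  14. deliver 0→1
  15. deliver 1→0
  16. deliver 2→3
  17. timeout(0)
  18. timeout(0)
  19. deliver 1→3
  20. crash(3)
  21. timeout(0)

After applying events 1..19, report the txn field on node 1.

1

e1 deliver 0→1: ·
e2 deliver 0→2: ·
e3 deliver 2→0: ·
e4 deliver 2→3: ·
e5 propose(0,'s'): 0[coor,t=1,-]
e6 deliver 0→3: 3[part,t=1,-]
e7 deliver 3→0: ·
e8 deliver 3→1: ·
e9 deliver 3→1: ·
e10 timeout(0): 0[coor,t=2,-]
e11 propose(0,'y'): 0[coor,t=3,-]
e12 deliver 0→3: 3[part,t=2,-]
e13 deliver 3→0: ·
e14 deliver 0→1: 1[part,t=1,-]
e15 deliver 1→0: ·
e16 deliver 2→3: ·
e17 timeout(0): 0[coor,t=4,-]
e18 timeout(0): 0[coor,t=5,-]
e19 deliver 1→3: ·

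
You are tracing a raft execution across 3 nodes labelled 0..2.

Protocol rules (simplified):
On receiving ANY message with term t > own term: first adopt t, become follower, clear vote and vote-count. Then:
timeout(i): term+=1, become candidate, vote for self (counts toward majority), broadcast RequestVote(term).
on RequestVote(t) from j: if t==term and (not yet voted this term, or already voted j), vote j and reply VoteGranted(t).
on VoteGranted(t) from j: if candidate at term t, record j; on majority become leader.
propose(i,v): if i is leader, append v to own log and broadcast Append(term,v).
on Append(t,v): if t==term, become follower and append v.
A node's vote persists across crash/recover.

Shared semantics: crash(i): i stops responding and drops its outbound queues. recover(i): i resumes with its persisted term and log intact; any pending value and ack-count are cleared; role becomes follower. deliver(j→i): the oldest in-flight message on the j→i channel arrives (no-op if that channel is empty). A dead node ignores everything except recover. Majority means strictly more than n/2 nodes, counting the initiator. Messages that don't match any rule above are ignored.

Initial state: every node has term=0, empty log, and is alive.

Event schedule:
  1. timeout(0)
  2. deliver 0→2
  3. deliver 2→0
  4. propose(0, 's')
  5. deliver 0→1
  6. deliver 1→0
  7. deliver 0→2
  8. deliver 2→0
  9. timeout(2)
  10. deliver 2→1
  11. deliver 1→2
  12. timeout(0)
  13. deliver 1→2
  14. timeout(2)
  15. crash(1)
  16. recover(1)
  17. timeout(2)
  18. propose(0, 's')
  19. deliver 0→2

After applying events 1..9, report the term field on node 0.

1

1. timeout(0):  <0:cand t1 ->
2. deliver 0→2:  <2:foll t1 ->
3. deliver 2→0:  <0:lead t1 ->
4. propose(0,'s'):  <0:lead t1 s>
5. deliver 0→1:  <1:foll t1 ->
6. deliver 1→0:  nop
7. deliver 0→2:  <2:foll t1 s>
8. deliver 2→0:  nop
9. timeout(2):  <2:cand t2 s>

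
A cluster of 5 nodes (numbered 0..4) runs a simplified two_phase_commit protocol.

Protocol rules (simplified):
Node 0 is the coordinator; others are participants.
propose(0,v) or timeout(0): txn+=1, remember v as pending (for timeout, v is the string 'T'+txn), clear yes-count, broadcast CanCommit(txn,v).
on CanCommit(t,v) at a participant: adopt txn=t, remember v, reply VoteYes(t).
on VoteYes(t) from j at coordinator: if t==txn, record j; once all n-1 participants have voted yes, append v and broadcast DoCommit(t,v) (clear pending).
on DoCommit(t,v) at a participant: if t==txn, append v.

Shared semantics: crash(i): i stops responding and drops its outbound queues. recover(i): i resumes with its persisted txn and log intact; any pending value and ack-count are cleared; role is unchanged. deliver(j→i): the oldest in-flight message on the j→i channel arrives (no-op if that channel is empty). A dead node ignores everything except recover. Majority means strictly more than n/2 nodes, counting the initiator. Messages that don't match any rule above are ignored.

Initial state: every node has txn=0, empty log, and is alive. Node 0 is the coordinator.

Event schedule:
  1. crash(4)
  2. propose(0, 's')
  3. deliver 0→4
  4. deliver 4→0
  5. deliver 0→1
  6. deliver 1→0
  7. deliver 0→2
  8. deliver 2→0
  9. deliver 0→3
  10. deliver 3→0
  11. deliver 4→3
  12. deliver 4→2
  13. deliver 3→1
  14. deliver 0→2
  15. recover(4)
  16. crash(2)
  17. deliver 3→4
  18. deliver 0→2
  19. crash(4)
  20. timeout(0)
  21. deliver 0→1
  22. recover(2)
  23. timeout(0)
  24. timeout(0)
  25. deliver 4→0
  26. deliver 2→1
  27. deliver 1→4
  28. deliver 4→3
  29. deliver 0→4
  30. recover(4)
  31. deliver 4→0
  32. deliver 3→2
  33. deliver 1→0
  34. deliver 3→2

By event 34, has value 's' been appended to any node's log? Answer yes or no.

after 1 — crash(4): n4:✗part/t0/[-]
after 2 — propose(0,'s'): n0:coor/t1/[-]
after 3 — deliver 0→4: ·
after 4 — deliver 4→0: ·
after 5 — deliver 0→1: n1:part/t1/[-]
after 6 — deliver 1→0: ·
after 7 — deliver 0→2: n2:part/t1/[-]
after 8 — deliver 2→0: ·
after 9 — deliver 0→3: n3:part/t1/[-]
after 10 — deliver 3→0: ·
after 11 — deliver 4→3: ·
after 12 — deliver 4→2: ·
after 13 — deliver 3→1: ·
after 14 — deliver 0→2: ·
after 15 — recover(4): n4:part/t0/[-]
after 16 — crash(2): n2:✗part/t1/[-]
after 17 — deliver 3→4: ·
after 18 — deliver 0→2: ·
after 19 — crash(4): n4:✗part/t0/[-]
after 20 — timeout(0): n0:coor/t2/[-]
after 21 — deliver 0→1: n1:part/t2/[-]
after 22 — recover(2): n2:part/t1/[-]
after 23 — timeout(0): n0:coor/t3/[-]
after 24 — timeout(0): n0:coor/t4/[-]
after 25 — deliver 4→0: ·
after 26 — deliver 2→1: ·
after 27 — deliver 1→4: ·
after 28 — deliver 4→3: ·
after 29 — deliver 0→4: ·
after 30 — recover(4): n4:part/t0/[-]
after 31 — deliver 4→0: ·
after 32 — deliver 3→2: ·
after 33 — deliver 1→0: ·
after 34 — deliver 3→2: ·

no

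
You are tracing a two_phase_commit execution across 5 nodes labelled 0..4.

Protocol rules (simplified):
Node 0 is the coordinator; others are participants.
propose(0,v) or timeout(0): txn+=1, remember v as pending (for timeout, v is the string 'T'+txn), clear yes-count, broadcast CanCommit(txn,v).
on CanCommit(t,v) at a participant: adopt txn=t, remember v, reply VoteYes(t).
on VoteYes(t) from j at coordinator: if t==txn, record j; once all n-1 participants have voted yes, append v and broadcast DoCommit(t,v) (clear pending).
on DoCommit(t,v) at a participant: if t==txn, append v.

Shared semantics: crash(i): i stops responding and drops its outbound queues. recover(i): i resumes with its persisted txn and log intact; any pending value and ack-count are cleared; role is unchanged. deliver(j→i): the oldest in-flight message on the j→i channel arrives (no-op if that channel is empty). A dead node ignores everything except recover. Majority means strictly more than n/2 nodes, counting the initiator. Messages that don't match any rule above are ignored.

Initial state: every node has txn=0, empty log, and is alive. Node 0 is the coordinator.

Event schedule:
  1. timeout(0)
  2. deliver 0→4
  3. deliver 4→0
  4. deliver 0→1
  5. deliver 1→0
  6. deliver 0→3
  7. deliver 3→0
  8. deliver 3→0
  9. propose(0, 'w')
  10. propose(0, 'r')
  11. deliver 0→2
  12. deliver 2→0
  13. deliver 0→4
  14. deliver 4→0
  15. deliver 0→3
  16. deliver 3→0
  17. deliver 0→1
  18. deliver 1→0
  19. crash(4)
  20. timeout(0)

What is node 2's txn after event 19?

after 1 — timeout(0): n0:coor/t1/[-]
after 2 — deliver 0→4: n4:part/t1/[-]
after 3 — deliver 4→0: ·
after 4 — deliver 0→1: n1:part/t1/[-]
after 5 — deliver 1→0: ·
after 6 — deliver 0→3: n3:part/t1/[-]
after 7 — deliver 3→0: ·
after 8 — deliver 3→0: ·
after 9 — propose(0,'w'): n0:coor/t2/[-]
after 10 — propose(0,'r'): n0:coor/t3/[-]
after 11 — deliver 0→2: n2:part/t1/[-]
after 12 — deliver 2→0: ·
after 13 — deliver 0→4: n4:part/t2/[-]
after 14 — deliver 4→0: ·
after 15 — deliver 0→3: n3:part/t2/[-]
after 16 — deliver 3→0: ·
after 17 — deliver 0→1: n1:part/t2/[-]
after 18 — deliver 1→0: ·
after 19 — crash(4): n4:✗part/t2/[-]

1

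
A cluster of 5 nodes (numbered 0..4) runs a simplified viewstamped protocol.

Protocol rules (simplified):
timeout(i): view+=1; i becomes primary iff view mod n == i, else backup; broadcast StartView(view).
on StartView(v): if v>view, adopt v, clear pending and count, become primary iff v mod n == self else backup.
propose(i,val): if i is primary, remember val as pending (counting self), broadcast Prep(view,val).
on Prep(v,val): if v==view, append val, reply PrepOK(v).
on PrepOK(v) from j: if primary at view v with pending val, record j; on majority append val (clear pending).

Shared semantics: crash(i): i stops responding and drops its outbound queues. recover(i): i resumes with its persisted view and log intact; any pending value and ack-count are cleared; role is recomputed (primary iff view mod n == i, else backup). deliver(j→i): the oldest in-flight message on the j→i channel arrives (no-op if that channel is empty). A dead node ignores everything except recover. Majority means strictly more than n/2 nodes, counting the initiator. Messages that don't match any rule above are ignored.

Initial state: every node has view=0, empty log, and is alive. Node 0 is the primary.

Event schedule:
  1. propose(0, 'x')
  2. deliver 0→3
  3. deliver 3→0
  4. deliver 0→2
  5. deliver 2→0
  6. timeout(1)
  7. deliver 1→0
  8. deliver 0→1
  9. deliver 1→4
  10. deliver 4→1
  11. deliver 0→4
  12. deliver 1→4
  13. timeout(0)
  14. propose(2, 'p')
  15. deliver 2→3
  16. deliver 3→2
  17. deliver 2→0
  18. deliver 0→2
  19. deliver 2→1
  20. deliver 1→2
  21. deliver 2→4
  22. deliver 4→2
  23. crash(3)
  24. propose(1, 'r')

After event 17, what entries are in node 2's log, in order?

x

after 1 — propose(0,'x'): ·
after 2 — deliver 0→3: n3:back/v0/[x]
after 3 — deliver 3→0: ·
after 4 — deliver 0→2: n2:back/v0/[x]
after 5 — deliver 2→0: n0:prim/v0/[x]
after 6 — timeout(1): n1:prim/v1/[-]
after 7 — deliver 1→0: n0:back/v1/[x]
after 8 — deliver 0→1: ·
after 9 — deliver 1→4: n4:back/v1/[-]
after 10 — deliver 4→1: ·
after 11 — deliver 0→4: ·
after 12 — deliver 1→4: ·
after 13 — timeout(0): n0:back/v2/[x]
after 14 — propose(2,'p'): ·
after 15 — deliver 2→3: ·
after 16 — deliver 3→2: ·
after 17 — deliver 2→0: ·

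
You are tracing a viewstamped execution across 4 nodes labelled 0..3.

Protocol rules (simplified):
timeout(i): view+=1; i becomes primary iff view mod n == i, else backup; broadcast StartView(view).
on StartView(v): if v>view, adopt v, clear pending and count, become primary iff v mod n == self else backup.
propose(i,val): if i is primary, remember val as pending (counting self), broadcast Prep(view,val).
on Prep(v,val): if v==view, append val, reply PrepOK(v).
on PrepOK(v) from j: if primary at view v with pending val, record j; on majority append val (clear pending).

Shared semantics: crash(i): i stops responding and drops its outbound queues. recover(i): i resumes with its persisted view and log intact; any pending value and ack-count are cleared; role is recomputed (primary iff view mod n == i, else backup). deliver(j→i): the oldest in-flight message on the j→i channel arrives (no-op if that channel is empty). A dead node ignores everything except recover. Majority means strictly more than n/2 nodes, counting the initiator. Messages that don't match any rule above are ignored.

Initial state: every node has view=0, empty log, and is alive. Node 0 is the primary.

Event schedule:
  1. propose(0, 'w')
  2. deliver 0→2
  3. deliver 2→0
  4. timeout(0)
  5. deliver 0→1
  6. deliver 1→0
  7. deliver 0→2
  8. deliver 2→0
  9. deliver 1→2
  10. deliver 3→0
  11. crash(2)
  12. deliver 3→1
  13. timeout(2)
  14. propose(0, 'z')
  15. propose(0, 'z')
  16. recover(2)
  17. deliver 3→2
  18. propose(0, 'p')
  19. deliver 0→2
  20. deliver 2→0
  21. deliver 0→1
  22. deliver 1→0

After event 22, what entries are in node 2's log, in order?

w

[1] propose(0,'w') → ∅
[2] deliver 0→2 → N2(back v0 [w])
[3] deliver 2→0 → ∅
[4] timeout(0) → N0(back v1 [-])
[5] deliver 0→1 → N1(back v0 [w])
[6] deliver 1→0 → ∅
[7] deliver 0→2 → N2(back v1 [w])
[8] deliver 2→0 → ∅
[9] deliver 1→2 → ∅
[10] deliver 3→0 → ∅
[11] crash(2) → N2(✗back v1 [w])
[12] deliver 3→1 → ∅
[13] timeout(2) → ∅
[14] propose(0,'z') → ∅
[15] propose(0,'z') → ∅
[16] recover(2) → N2(back v1 [w])
[17] deliver 3→2 → ∅
[18] propose(0,'p') → ∅
[19] deliver 0→2 → ∅
[20] deliver 2→0 → ∅
[21] deliver 0→1 → N1(prim v1 [w])
[22] deliver 1→0 → ∅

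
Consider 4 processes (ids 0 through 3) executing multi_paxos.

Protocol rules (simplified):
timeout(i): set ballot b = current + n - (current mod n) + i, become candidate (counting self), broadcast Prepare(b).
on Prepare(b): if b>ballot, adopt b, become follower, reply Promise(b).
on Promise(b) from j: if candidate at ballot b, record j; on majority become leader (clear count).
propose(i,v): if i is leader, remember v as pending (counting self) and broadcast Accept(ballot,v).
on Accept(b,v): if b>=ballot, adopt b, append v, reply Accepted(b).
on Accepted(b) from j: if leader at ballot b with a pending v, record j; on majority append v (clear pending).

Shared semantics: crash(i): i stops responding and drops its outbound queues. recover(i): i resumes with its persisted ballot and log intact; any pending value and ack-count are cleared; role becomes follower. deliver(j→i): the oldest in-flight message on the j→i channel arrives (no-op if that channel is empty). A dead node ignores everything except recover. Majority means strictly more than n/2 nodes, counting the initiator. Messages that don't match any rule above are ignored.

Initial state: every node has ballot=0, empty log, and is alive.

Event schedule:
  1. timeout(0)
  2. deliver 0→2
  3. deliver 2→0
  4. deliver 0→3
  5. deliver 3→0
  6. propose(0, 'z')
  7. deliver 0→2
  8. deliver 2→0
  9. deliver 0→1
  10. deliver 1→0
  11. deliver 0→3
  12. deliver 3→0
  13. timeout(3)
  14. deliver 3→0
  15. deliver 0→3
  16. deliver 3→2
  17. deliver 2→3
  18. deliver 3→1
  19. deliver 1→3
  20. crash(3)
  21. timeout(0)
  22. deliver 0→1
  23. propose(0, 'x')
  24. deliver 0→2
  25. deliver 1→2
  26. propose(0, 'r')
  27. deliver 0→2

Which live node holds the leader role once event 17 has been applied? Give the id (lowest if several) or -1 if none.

e1 timeout(0): 0[cand,b=4,-]
e2 deliver 0→2: 2[foll,b=4,-]
e3 deliver 2→0: ·
e4 deliver 0→3: 3[foll,b=4,-]
e5 deliver 3→0: 0[lead,b=4,-]
e6 propose(0,'z'): ·
e7 deliver 0→2: 2[foll,b=4,z]
e8 deliver 2→0: ·
e9 deliver 0→1: 1[foll,b=4,-]
e10 deliver 1→0: ·
e11 deliver 0→3: 3[foll,b=4,z]
e12 deliver 3→0: 0[lead,b=4,z]
e13 timeout(3): 3[cand,b=11,z]
e14 deliver 3→0: 0[foll,b=11,z]
e15 deliver 0→3: ·
e16 deliver 3→2: 2[foll,b=11,z]
e17 deliver 2→3: 3[lead,b=11,z]

3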